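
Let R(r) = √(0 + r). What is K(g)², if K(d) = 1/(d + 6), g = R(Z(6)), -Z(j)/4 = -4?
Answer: 1/100 ≈ 0.010000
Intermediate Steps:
Z(j) = 16 (Z(j) = -4*(-4) = 16)
R(r) = √r
g = 4 (g = √16 = 4)
K(d) = 1/(6 + d)
K(g)² = (1/(6 + 4))² = (1/10)² = (⅒)² = 1/100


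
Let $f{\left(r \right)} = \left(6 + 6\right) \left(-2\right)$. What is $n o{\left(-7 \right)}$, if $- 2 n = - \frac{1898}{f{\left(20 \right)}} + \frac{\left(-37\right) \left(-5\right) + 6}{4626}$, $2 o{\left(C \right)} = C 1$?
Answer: $\frac{5124427}{37008} \approx 138.47$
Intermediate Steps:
$f{\left(r \right)} = -24$ ($f{\left(r \right)} = 12 \left(-2\right) = -24$)
$o{\left(C \right)} = \frac{C}{2}$ ($o{\left(C \right)} = \frac{C 1}{2} = \frac{C}{2}$)
$n = - \frac{732061}{18504}$ ($n = - \frac{- \frac{1898}{-24} + \frac{\left(-37\right) \left(-5\right) + 6}{4626}}{2} = - \frac{\left(-1898\right) \left(- \frac{1}{24}\right) + \left(185 + 6\right) \frac{1}{4626}}{2} = - \frac{\frac{949}{12} + 191 \cdot \frac{1}{4626}}{2} = - \frac{\frac{949}{12} + \frac{191}{4626}}{2} = \left(- \frac{1}{2}\right) \frac{732061}{9252} = - \frac{732061}{18504} \approx -39.562$)
$n o{\left(-7 \right)} = - \frac{732061 \cdot \frac{1}{2} \left(-7\right)}{18504} = \left(- \frac{732061}{18504}\right) \left(- \frac{7}{2}\right) = \frac{5124427}{37008}$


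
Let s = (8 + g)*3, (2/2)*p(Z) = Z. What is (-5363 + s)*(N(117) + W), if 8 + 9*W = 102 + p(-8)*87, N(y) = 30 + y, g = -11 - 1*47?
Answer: -3974873/9 ≈ -4.4165e+5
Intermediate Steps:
p(Z) = Z
g = -58 (g = -11 - 47 = -58)
W = -602/9 (W = -8/9 + (102 - 8*87)/9 = -8/9 + (102 - 696)/9 = -8/9 + (⅑)*(-594) = -8/9 - 66 = -602/9 ≈ -66.889)
s = -150 (s = (8 - 58)*3 = -50*3 = -150)
(-5363 + s)*(N(117) + W) = (-5363 - 150)*((30 + 117) - 602/9) = -5513*(147 - 602/9) = -5513*721/9 = -3974873/9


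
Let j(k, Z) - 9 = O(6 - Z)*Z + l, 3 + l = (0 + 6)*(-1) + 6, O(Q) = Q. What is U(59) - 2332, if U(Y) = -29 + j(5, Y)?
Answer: -5482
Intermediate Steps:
l = -3 (l = -3 + ((0 + 6)*(-1) + 6) = -3 + (6*(-1) + 6) = -3 + (-6 + 6) = -3 + 0 = -3)
j(k, Z) = 6 + Z*(6 - Z) (j(k, Z) = 9 + ((6 - Z)*Z - 3) = 9 + (Z*(6 - Z) - 3) = 9 + (-3 + Z*(6 - Z)) = 6 + Z*(6 - Z))
U(Y) = -23 - Y*(-6 + Y) (U(Y) = -29 + (6 - Y*(-6 + Y)) = -23 - Y*(-6 + Y))
U(59) - 2332 = (-23 - 1*59*(-6 + 59)) - 2332 = (-23 - 1*59*53) - 2332 = (-23 - 3127) - 2332 = -3150 - 2332 = -5482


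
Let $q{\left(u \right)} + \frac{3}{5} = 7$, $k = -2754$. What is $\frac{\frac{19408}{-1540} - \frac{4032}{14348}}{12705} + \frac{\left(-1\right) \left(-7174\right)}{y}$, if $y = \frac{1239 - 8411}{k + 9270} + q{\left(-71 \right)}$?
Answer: $\frac{60307314528049294}{44548129805025} \approx 1353.8$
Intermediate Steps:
$q{\left(u \right)} = \frac{32}{5}$ ($q{\left(u \right)} = - \frac{3}{5} + 7 = \frac{32}{5}$)
$y = \frac{43163}{8145}$ ($y = \frac{1239 - 8411}{-2754 + 9270} + \frac{32}{5} = - \frac{7172}{6516} + \frac{32}{5} = \left(-7172\right) \frac{1}{6516} + \frac{32}{5} = - \frac{1793}{1629} + \frac{32}{5} = \frac{43163}{8145} \approx 5.2993$)
$\frac{\frac{19408}{-1540} - \frac{4032}{14348}}{12705} + \frac{\left(-1\right) \left(-7174\right)}{y} = \frac{\frac{19408}{-1540} - \frac{4032}{14348}}{12705} + \frac{\left(-1\right) \left(-7174\right)}{\frac{43163}{8145}} = \left(19408 \left(- \frac{1}{1540}\right) - \frac{1008}{3587}\right) \frac{1}{12705} + 7174 \cdot \frac{8145}{43163} = \left(- \frac{4852}{385} - \frac{1008}{3587}\right) \frac{1}{12705} + \frac{3437190}{2539} = \left(- \frac{17792204}{1380995}\right) \frac{1}{12705} + \frac{3437190}{2539} = - \frac{17792204}{17545541475} + \frac{3437190}{2539} = \frac{60307314528049294}{44548129805025}$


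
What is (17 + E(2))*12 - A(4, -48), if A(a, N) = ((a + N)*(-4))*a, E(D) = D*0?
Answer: -500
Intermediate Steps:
E(D) = 0
A(a, N) = a*(-4*N - 4*a) (A(a, N) = ((N + a)*(-4))*a = (-4*N - 4*a)*a = a*(-4*N - 4*a))
(17 + E(2))*12 - A(4, -48) = (17 + 0)*12 - (-4)*4*(-48 + 4) = 17*12 - (-4)*4*(-44) = 204 - 1*704 = 204 - 704 = -500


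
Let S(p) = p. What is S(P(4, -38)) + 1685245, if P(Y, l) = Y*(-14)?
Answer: 1685189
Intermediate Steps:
P(Y, l) = -14*Y
S(P(4, -38)) + 1685245 = -14*4 + 1685245 = -56 + 1685245 = 1685189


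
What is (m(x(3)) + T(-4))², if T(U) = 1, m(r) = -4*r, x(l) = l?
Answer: 121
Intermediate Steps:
(m(x(3)) + T(-4))² = (-4*3 + 1)² = (-12 + 1)² = (-11)² = 121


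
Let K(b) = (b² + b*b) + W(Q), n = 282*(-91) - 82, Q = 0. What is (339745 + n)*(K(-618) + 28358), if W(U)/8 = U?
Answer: 248753476206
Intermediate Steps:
W(U) = 8*U
n = -25744 (n = -25662 - 82 = -25744)
K(b) = 2*b² (K(b) = (b² + b*b) + 8*0 = (b² + b²) + 0 = 2*b² + 0 = 2*b²)
(339745 + n)*(K(-618) + 28358) = (339745 - 25744)*(2*(-618)² + 28358) = 314001*(2*381924 + 28358) = 314001*(763848 + 28358) = 314001*792206 = 248753476206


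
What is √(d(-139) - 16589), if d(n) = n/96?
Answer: I*√9556098/24 ≈ 128.8*I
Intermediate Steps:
d(n) = n/96 (d(n) = n*(1/96) = n/96)
√(d(-139) - 16589) = √((1/96)*(-139) - 16589) = √(-139/96 - 16589) = √(-1592683/96) = I*√9556098/24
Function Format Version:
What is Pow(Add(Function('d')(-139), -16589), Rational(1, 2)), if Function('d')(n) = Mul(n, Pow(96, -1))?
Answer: Mul(Rational(1, 24), I, Pow(9556098, Rational(1, 2))) ≈ Mul(128.80, I)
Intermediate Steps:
Function('d')(n) = Mul(Rational(1, 96), n) (Function('d')(n) = Mul(n, Rational(1, 96)) = Mul(Rational(1, 96), n))
Pow(Add(Function('d')(-139), -16589), Rational(1, 2)) = Pow(Add(Mul(Rational(1, 96), -139), -16589), Rational(1, 2)) = Pow(Add(Rational(-139, 96), -16589), Rational(1, 2)) = Pow(Rational(-1592683, 96), Rational(1, 2)) = Mul(Rational(1, 24), I, Pow(9556098, Rational(1, 2)))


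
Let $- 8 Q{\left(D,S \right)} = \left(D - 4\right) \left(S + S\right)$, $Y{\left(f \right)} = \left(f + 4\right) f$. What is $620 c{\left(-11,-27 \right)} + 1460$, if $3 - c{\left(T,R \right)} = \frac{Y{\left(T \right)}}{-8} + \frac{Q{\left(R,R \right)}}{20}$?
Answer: $\frac{63097}{4} \approx 15774.0$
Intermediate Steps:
$Y{\left(f \right)} = f \left(4 + f\right)$ ($Y{\left(f \right)} = \left(4 + f\right) f = f \left(4 + f\right)$)
$Q{\left(D,S \right)} = - \frac{S \left(-4 + D\right)}{4}$ ($Q{\left(D,S \right)} = - \frac{\left(D - 4\right) \left(S + S\right)}{8} = - \frac{\left(-4 + D\right) 2 S}{8} = - \frac{2 S \left(-4 + D\right)}{8} = - \frac{S \left(-4 + D\right)}{4}$)
$c{\left(T,R \right)} = 3 - \frac{R \left(4 - R\right)}{80} + \frac{T \left(4 + T\right)}{8}$ ($c{\left(T,R \right)} = 3 - \left(\frac{T \left(4 + T\right)}{-8} + \frac{\frac{1}{4} R \left(4 - R\right)}{20}\right) = 3 - \left(T \left(4 + T\right) \left(- \frac{1}{8}\right) + \frac{R \left(4 - R\right)}{4} \cdot \frac{1}{20}\right) = 3 - \left(- \frac{T \left(4 + T\right)}{8} + \frac{R \left(4 - R\right)}{80}\right) = 3 - \frac{R \left(4 - R\right)}{80} + \frac{T \left(4 + T\right)}{8}$)
$620 c{\left(-11,-27 \right)} + 1460 = 620 \left(3 + \frac{1}{8} \left(-11\right) \left(4 - 11\right) + \frac{1}{80} \left(-27\right) \left(-4 - 27\right)\right) + 1460 = 620 \left(3 + \frac{1}{8} \left(-11\right) \left(-7\right) + \frac{1}{80} \left(-27\right) \left(-31\right)\right) + 1460 = 620 \left(3 + \frac{77}{8} + \frac{837}{80}\right) + 1460 = 620 \cdot \frac{1847}{80} + 1460 = \frac{57257}{4} + 1460 = \frac{63097}{4}$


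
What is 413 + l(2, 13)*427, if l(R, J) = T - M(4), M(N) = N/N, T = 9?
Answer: 3829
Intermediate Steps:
M(N) = 1
l(R, J) = 8 (l(R, J) = 9 - 1*1 = 9 - 1 = 8)
413 + l(2, 13)*427 = 413 + 8*427 = 413 + 3416 = 3829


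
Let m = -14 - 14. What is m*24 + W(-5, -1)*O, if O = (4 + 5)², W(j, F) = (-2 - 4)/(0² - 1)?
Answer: -186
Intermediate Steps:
W(j, F) = 6 (W(j, F) = -6/(0 - 1) = -6/(-1) = -6*(-1) = 6)
m = -28
O = 81 (O = 9² = 81)
m*24 + W(-5, -1)*O = -28*24 + 6*81 = -672 + 486 = -186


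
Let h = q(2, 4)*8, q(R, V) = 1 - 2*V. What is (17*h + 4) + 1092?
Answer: 144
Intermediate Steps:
h = -56 (h = (1 - 2*4)*8 = (1 - 8)*8 = -7*8 = -56)
(17*h + 4) + 1092 = (17*(-56) + 4) + 1092 = (-952 + 4) + 1092 = -948 + 1092 = 144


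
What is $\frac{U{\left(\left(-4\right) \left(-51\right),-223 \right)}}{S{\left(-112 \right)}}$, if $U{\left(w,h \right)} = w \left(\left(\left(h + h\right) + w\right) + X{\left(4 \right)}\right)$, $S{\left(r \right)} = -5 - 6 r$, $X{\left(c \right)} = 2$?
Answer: $- \frac{48960}{667} \approx -73.403$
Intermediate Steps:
$U{\left(w,h \right)} = w \left(2 + w + 2 h\right)$ ($U{\left(w,h \right)} = w \left(\left(\left(h + h\right) + w\right) + 2\right) = w \left(\left(2 h + w\right) + 2\right) = w \left(\left(w + 2 h\right) + 2\right) = w \left(2 + w + 2 h\right)$)
$\frac{U{\left(\left(-4\right) \left(-51\right),-223 \right)}}{S{\left(-112 \right)}} = \frac{\left(-4\right) \left(-51\right) \left(2 - -204 + 2 \left(-223\right)\right)}{-5 - -672} = \frac{204 \left(2 + 204 - 446\right)}{-5 + 672} = \frac{204 \left(-240\right)}{667} = \left(-48960\right) \frac{1}{667} = - \frac{48960}{667}$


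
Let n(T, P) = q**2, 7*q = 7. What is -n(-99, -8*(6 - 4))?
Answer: -1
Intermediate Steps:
q = 1 (q = (1/7)*7 = 1)
n(T, P) = 1 (n(T, P) = 1**2 = 1)
-n(-99, -8*(6 - 4)) = -1*1 = -1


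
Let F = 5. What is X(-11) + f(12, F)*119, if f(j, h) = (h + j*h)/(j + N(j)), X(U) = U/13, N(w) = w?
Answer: 100291/312 ≈ 321.45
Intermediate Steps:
X(U) = U/13 (X(U) = U*(1/13) = U/13)
f(j, h) = (h + h*j)/(2*j) (f(j, h) = (h + j*h)/(j + j) = (h + h*j)/((2*j)) = (h + h*j)*(1/(2*j)) = (h + h*j)/(2*j))
X(-11) + f(12, F)*119 = (1/13)*(-11) + ((½)*5*(1 + 12)/12)*119 = -11/13 + ((½)*5*(1/12)*13)*119 = -11/13 + (65/24)*119 = -11/13 + 7735/24 = 100291/312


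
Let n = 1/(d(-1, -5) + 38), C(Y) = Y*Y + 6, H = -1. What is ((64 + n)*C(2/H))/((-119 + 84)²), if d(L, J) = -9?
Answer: 3714/7105 ≈ 0.52273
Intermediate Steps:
C(Y) = 6 + Y² (C(Y) = Y² + 6 = 6 + Y²)
n = 1/29 (n = 1/(-9 + 38) = 1/29 ≈ 0.034483)
((64 + n)*C(2/H))/((-119 + 84)²) = ((64 + 1/29)*(6 + (2/(-1))²))/((-119 + 84)²) = (1857*(6 + (2*(-1))²)/29)/((-35)²) = (1857*(6 + (-2)²)/29)/1225 = (1857*(6 + 4)/29)*(1/1225) = ((1857/29)*10)*(1/1225) = (18570/29)*(1/1225) = 3714/7105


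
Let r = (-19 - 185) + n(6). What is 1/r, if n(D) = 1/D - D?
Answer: -6/1259 ≈ -0.0047657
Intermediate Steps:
r = -1259/6 (r = (-19 - 185) + (1/6 - 1*6) = -204 + (⅙ - 6) = -204 - 35/6 = -1259/6 ≈ -209.83)
1/r = 1/(-1259/6) = -6/1259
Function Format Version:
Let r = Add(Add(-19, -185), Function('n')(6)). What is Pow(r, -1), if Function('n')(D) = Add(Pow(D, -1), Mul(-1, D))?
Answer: Rational(-6, 1259) ≈ -0.0047657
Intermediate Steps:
r = Rational(-1259, 6) (r = Add(Add(-19, -185), Add(Pow(6, -1), Mul(-1, 6))) = Add(-204, Add(Rational(1, 6), -6)) = Add(-204, Rational(-35, 6)) = Rational(-1259, 6) ≈ -209.83)
Pow(r, -1) = Pow(Rational(-1259, 6), -1) = Rational(-6, 1259)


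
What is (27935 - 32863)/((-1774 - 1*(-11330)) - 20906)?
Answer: 2464/5675 ≈ 0.43419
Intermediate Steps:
(27935 - 32863)/((-1774 - 1*(-11330)) - 20906) = -4928/((-1774 + 11330) - 20906) = -4928/(9556 - 20906) = -4928/(-11350) = -4928*(-1/11350) = 2464/5675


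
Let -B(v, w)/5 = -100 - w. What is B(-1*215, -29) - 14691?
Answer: -14336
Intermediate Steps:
B(v, w) = 500 + 5*w (B(v, w) = -5*(-100 - w) = 500 + 5*w)
B(-1*215, -29) - 14691 = (500 + 5*(-29)) - 14691 = (500 - 145) - 14691 = 355 - 14691 = -14336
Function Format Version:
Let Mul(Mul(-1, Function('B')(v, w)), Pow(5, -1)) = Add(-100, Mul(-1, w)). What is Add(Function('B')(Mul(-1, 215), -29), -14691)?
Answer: -14336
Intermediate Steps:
Function('B')(v, w) = Add(500, Mul(5, w)) (Function('B')(v, w) = Mul(-5, Add(-100, Mul(-1, w))) = Add(500, Mul(5, w)))
Add(Function('B')(Mul(-1, 215), -29), -14691) = Add(Add(500, Mul(5, -29)), -14691) = Add(Add(500, -145), -14691) = Add(355, -14691) = -14336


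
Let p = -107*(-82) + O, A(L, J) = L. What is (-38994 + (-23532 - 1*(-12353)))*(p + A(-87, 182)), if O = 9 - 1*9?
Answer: -435852851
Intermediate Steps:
O = 0 (O = 9 - 9 = 0)
p = 8774 (p = -107*(-82) + 0 = 8774 + 0 = 8774)
(-38994 + (-23532 - 1*(-12353)))*(p + A(-87, 182)) = (-38994 + (-23532 - 1*(-12353)))*(8774 - 87) = (-38994 + (-23532 + 12353))*8687 = (-38994 - 11179)*8687 = -50173*8687 = -435852851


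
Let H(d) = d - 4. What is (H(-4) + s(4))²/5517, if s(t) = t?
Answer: 16/5517 ≈ 0.0029001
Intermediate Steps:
H(d) = -4 + d
(H(-4) + s(4))²/5517 = ((-4 - 4) + 4)²/5517 = (-8 + 4)²*(1/5517) = (-4)²*(1/5517) = 16*(1/5517) = 16/5517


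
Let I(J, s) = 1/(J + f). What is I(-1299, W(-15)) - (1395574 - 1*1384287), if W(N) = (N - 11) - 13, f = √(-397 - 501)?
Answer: -19055832112/1688299 - I*√898/1688299 ≈ -11287.0 - 1.775e-5*I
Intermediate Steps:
f = I*√898 (f = √(-898) = I*√898 ≈ 29.967*I)
W(N) = -24 + N (W(N) = (-11 + N) - 13 = -24 + N)
I(J, s) = 1/(J + I*√898)
I(-1299, W(-15)) - (1395574 - 1*1384287) = 1/(-1299 + I*√898) - (1395574 - 1*1384287) = 1/(-1299 + I*√898) - (1395574 - 1384287) = 1/(-1299 + I*√898) - 1*11287 = 1/(-1299 + I*√898) - 11287 = -11287 + 1/(-1299 + I*√898)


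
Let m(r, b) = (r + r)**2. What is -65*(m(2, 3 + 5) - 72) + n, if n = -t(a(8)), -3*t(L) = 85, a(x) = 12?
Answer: 11005/3 ≈ 3668.3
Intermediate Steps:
m(r, b) = 4*r**2 (m(r, b) = (2*r)**2 = 4*r**2)
t(L) = -85/3 (t(L) = -1/3*85 = -85/3)
n = 85/3 (n = -1*(-85/3) = 85/3 ≈ 28.333)
-65*(m(2, 3 + 5) - 72) + n = -65*(4*2**2 - 72) + 85/3 = -65*(4*4 - 72) + 85/3 = -65*(16 - 72) + 85/3 = -65*(-56) + 85/3 = 3640 + 85/3 = 11005/3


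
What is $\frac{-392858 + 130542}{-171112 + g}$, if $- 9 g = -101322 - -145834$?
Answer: $\frac{590211}{396130} \approx 1.4899$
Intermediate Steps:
$g = - \frac{44512}{9}$ ($g = - \frac{-101322 - -145834}{9} = - \frac{-101322 + 145834}{9} = \left(- \frac{1}{9}\right) 44512 = - \frac{44512}{9} \approx -4945.8$)
$\frac{-392858 + 130542}{-171112 + g} = \frac{-392858 + 130542}{-171112 - \frac{44512}{9}} = - \frac{262316}{- \frac{1584520}{9}} = \left(-262316\right) \left(- \frac{9}{1584520}\right) = \frac{590211}{396130}$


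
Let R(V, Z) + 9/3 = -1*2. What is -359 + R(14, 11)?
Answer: -364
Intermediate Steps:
R(V, Z) = -5 (R(V, Z) = -3 - 1*2 = -3 - 2 = -5)
-359 + R(14, 11) = -359 - 5 = -364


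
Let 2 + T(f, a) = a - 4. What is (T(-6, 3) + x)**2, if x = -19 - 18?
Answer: 1600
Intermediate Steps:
T(f, a) = -6 + a (T(f, a) = -2 + (a - 4) = -2 + (-4 + a) = -6 + a)
x = -37
(T(-6, 3) + x)**2 = ((-6 + 3) - 37)**2 = (-3 - 37)**2 = (-40)**2 = 1600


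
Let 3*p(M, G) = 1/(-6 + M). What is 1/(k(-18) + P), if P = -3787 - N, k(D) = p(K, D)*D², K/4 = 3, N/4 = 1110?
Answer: -1/8209 ≈ -0.00012182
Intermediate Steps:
N = 4440 (N = 4*1110 = 4440)
K = 12 (K = 4*3 = 12)
p(M, G) = 1/(3*(-6 + M))
k(D) = D²/18 (k(D) = (1/(3*(-6 + 12)))*D² = ((⅓)/6)*D² = ((⅓)*(⅙))*D² = D²/18)
P = -8227 (P = -3787 - 1*4440 = -3787 - 4440 = -8227)
1/(k(-18) + P) = 1/((1/18)*(-18)² - 8227) = 1/((1/18)*324 - 8227) = 1/(18 - 8227) = 1/(-8209) = -1/8209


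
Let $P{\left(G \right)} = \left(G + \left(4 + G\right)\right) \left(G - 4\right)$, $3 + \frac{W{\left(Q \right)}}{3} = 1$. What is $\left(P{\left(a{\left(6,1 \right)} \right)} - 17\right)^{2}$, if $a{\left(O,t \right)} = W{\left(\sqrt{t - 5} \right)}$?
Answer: $3969$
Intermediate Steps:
$W{\left(Q \right)} = -6$ ($W{\left(Q \right)} = -9 + 3 \cdot 1 = -9 + 3 = -6$)
$a{\left(O,t \right)} = -6$
$P{\left(G \right)} = \left(-4 + G\right) \left(4 + 2 G\right)$ ($P{\left(G \right)} = \left(4 + 2 G\right) \left(-4 + G\right) = \left(-4 + G\right) \left(4 + 2 G\right)$)
$\left(P{\left(a{\left(6,1 \right)} \right)} - 17\right)^{2} = \left(\left(-16 - -24 + 2 \left(-6\right)^{2}\right) - 17\right)^{2} = \left(\left(-16 + 24 + 2 \cdot 36\right) - 17\right)^{2} = \left(\left(-16 + 24 + 72\right) - 17\right)^{2} = \left(80 - 17\right)^{2} = 63^{2} = 3969$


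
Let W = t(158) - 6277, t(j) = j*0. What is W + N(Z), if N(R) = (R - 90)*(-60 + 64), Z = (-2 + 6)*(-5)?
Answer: -6717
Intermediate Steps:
t(j) = 0
W = -6277 (W = 0 - 6277 = -6277)
Z = -20 (Z = 4*(-5) = -20)
N(R) = -360 + 4*R (N(R) = (-90 + R)*4 = -360 + 4*R)
W + N(Z) = -6277 + (-360 + 4*(-20)) = -6277 + (-360 - 80) = -6277 - 440 = -6717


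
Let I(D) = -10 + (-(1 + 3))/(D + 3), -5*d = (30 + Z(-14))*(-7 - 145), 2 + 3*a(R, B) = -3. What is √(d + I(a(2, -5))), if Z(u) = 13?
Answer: 3*√3595/5 ≈ 35.975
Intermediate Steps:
a(R, B) = -5/3 (a(R, B) = -⅔ + (⅓)*(-3) = -⅔ - 1 = -5/3)
d = 6536/5 (d = -(30 + 13)*(-7 - 145)/5 = -43*(-152)/5 = -⅕*(-6536) = 6536/5 ≈ 1307.2)
I(D) = -10 - 4/(3 + D) (I(D) = -10 + (-1*4)/(3 + D) = -10 - 4/(3 + D))
√(d + I(a(2, -5))) = √(6536/5 + 2*(-17 - 5*(-5/3))/(3 - 5/3)) = √(6536/5 + 2*(-17 + 25/3)/(4/3)) = √(6536/5 + 2*(¾)*(-26/3)) = √(6536/5 - 13) = √(6471/5) = 3*√3595/5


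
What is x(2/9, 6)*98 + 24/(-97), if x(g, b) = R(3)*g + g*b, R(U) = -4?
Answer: 37808/873 ≈ 43.308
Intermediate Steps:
x(g, b) = -4*g + b*g (x(g, b) = -4*g + g*b = -4*g + b*g)
x(2/9, 6)*98 + 24/(-97) = ((2/9)*(-4 + 6))*98 + 24/(-97) = ((2*(⅑))*2)*98 + 24*(-1/97) = ((2/9)*2)*98 - 24/97 = (4/9)*98 - 24/97 = 392/9 - 24/97 = 37808/873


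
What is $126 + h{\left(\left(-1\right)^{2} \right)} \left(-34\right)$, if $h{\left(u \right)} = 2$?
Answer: $58$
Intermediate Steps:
$126 + h{\left(\left(-1\right)^{2} \right)} \left(-34\right) = 126 + 2 \left(-34\right) = 126 - 68 = 58$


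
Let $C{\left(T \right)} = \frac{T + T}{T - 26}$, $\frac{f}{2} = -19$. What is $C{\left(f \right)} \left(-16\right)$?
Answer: $-19$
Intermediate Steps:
$f = -38$ ($f = 2 \left(-19\right) = -38$)
$C{\left(T \right)} = \frac{2 T}{-26 + T}$
$C{\left(f \right)} \left(-16\right) = 2 \left(-38\right) \frac{1}{-26 - 38} \left(-16\right) = 2 \left(-38\right) \frac{1}{-64} \left(-16\right) = 2 \left(-38\right) \left(- \frac{1}{64}\right) \left(-16\right) = \frac{19}{16} \left(-16\right) = -19$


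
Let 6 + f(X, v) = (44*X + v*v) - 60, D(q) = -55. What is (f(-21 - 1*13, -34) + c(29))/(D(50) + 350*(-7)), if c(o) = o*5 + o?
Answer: 232/2505 ≈ 0.092615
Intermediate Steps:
c(o) = 6*o (c(o) = 5*o + o = 6*o)
f(X, v) = -66 + v**2 + 44*X (f(X, v) = -6 + ((44*X + v*v) - 60) = -6 + ((44*X + v**2) - 60) = -6 + ((v**2 + 44*X) - 60) = -6 + (-60 + v**2 + 44*X) = -66 + v**2 + 44*X)
(f(-21 - 1*13, -34) + c(29))/(D(50) + 350*(-7)) = ((-66 + (-34)**2 + 44*(-21 - 1*13)) + 6*29)/(-55 + 350*(-7)) = ((-66 + 1156 + 44*(-21 - 13)) + 174)/(-55 - 2450) = ((-66 + 1156 + 44*(-34)) + 174)/(-2505) = ((-66 + 1156 - 1496) + 174)*(-1/2505) = (-406 + 174)*(-1/2505) = -232*(-1/2505) = 232/2505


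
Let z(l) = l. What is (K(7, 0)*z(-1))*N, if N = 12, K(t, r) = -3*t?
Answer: 252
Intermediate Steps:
(K(7, 0)*z(-1))*N = (-3*7*(-1))*12 = -21*(-1)*12 = 21*12 = 252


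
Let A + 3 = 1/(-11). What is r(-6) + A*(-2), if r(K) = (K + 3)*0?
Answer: 68/11 ≈ 6.1818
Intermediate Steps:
r(K) = 0 (r(K) = (3 + K)*0 = 0)
A = -34/11 (A = -3 + 1/(-11) = -3 - 1/11 = -34/11 ≈ -3.0909)
r(-6) + A*(-2) = 0 - 34/11*(-2) = 0 + 68/11 = 68/11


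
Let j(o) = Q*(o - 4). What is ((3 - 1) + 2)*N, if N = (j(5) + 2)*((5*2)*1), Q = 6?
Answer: 320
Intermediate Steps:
j(o) = -24 + 6*o (j(o) = 6*(o - 4) = 6*(-4 + o) = -24 + 6*o)
N = 80 (N = ((-24 + 6*5) + 2)*((5*2)*1) = ((-24 + 30) + 2)*(10*1) = (6 + 2)*10 = 8*10 = 80)
((3 - 1) + 2)*N = ((3 - 1) + 2)*80 = (2 + 2)*80 = 4*80 = 320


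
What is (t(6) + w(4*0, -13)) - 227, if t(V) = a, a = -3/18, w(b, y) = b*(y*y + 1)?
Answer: -1363/6 ≈ -227.17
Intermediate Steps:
w(b, y) = b*(1 + y²) (w(b, y) = b*(y² + 1) = b*(1 + y²))
a = -⅙ (a = -3*1/18 = -⅙ ≈ -0.16667)
t(V) = -⅙
(t(6) + w(4*0, -13)) - 227 = (-⅙ + (4*0)*(1 + (-13)²)) - 227 = (-⅙ + 0*(1 + 169)) - 227 = (-⅙ + 0*170) - 227 = (-⅙ + 0) - 227 = -⅙ - 227 = -1363/6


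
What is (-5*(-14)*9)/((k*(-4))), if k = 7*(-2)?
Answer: 45/4 ≈ 11.250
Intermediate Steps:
k = -14
(-5*(-14)*9)/((k*(-4))) = (-5*(-14)*9)/((-14*(-4))) = (70*9)/56 = 630*(1/56) = 45/4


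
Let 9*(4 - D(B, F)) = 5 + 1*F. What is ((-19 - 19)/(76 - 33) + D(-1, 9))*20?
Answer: 12080/387 ≈ 31.214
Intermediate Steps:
D(B, F) = 31/9 - F/9 (D(B, F) = 4 - (5 + 1*F)/9 = 4 - (5 + F)/9 = 4 + (-5/9 - F/9) = 31/9 - F/9)
((-19 - 19)/(76 - 33) + D(-1, 9))*20 = ((-19 - 19)/(76 - 33) + (31/9 - ⅑*9))*20 = (-38/43 + (31/9 - 1))*20 = (-38*1/43 + 22/9)*20 = (-38/43 + 22/9)*20 = (604/387)*20 = 12080/387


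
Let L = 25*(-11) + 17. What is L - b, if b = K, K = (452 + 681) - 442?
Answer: -949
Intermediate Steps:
K = 691 (K = 1133 - 442 = 691)
b = 691
L = -258 (L = -275 + 17 = -258)
L - b = -258 - 1*691 = -258 - 691 = -949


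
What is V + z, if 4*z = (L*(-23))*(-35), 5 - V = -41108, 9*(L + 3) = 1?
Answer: 729569/18 ≈ 40532.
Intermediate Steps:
L = -26/9 (L = -3 + (1/9)*1 = -3 + 1/9 = -26/9 ≈ -2.8889)
V = 41113 (V = 5 - 1*(-41108) = 5 + 41108 = 41113)
z = -10465/18 (z = (-26/9*(-23)*(-35))/4 = ((598/9)*(-35))/4 = (1/4)*(-20930/9) = -10465/18 ≈ -581.39)
V + z = 41113 - 10465/18 = 729569/18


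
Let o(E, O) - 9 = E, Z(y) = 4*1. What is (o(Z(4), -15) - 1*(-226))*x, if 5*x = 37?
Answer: 8843/5 ≈ 1768.6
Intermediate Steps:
Z(y) = 4
o(E, O) = 9 + E
x = 37/5 (x = (⅕)*37 = 37/5 ≈ 7.4000)
(o(Z(4), -15) - 1*(-226))*x = ((9 + 4) - 1*(-226))*(37/5) = (13 + 226)*(37/5) = 239*(37/5) = 8843/5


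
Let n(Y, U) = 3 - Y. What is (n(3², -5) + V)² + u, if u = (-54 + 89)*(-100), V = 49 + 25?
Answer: 1124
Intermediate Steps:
V = 74
u = -3500 (u = 35*(-100) = -3500)
(n(3², -5) + V)² + u = ((3 - 1*3²) + 74)² - 3500 = ((3 - 1*9) + 74)² - 3500 = ((3 - 9) + 74)² - 3500 = (-6 + 74)² - 3500 = 68² - 3500 = 4624 - 3500 = 1124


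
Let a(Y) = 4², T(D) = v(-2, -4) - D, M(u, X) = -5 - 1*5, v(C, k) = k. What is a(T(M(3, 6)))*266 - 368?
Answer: 3888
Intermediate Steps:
M(u, X) = -10 (M(u, X) = -5 - 5 = -10)
T(D) = -4 - D
a(Y) = 16
a(T(M(3, 6)))*266 - 368 = 16*266 - 368 = 4256 - 368 = 3888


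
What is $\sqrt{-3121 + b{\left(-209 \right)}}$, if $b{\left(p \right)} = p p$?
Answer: $52 \sqrt{15} \approx 201.4$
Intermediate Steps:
$b{\left(p \right)} = p^{2}$
$\sqrt{-3121 + b{\left(-209 \right)}} = \sqrt{-3121 + \left(-209\right)^{2}} = \sqrt{-3121 + 43681} = \sqrt{40560} = 52 \sqrt{15}$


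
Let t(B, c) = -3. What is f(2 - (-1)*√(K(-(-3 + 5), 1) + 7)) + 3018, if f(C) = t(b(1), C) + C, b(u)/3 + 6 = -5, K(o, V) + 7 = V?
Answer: 3018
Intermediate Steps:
K(o, V) = -7 + V
b(u) = -33 (b(u) = -18 + 3*(-5) = -18 - 15 = -33)
f(C) = -3 + C
f(2 - (-1)*√(K(-(-3 + 5), 1) + 7)) + 3018 = (-3 + (2 - (-1)*√((-7 + 1) + 7))) + 3018 = (-3 + (2 - (-1)*√(-6 + 7))) + 3018 = (-3 + (2 - (-1)*√1)) + 3018 = (-3 + (2 - (-1))) + 3018 = (-3 + (2 - 1*(-1))) + 3018 = (-3 + (2 + 1)) + 3018 = (-3 + 3) + 3018 = 0 + 3018 = 3018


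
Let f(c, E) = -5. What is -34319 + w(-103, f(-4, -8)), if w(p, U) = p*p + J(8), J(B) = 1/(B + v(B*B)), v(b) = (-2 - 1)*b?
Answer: -4362641/184 ≈ -23710.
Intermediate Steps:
v(b) = -3*b
J(B) = 1/(B - 3*B²) (J(B) = 1/(B - 3*B*B) = 1/(B - 3*B²))
w(p, U) = -1/184 + p² (w(p, U) = p*p - 1/(8*(-1 + 3*8)) = p² - 1*⅛/(-1 + 24) = p² - 1*⅛/23 = p² - 1*⅛*1/23 = p² - 1/184 = -1/184 + p²)
-34319 + w(-103, f(-4, -8)) = -34319 + (-1/184 + (-103)²) = -34319 + (-1/184 + 10609) = -34319 + 1952055/184 = -4362641/184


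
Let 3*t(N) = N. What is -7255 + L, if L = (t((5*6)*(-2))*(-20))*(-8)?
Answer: -10455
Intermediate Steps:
t(N) = N/3
L = -3200 (L = ((((5*6)*(-2))/3)*(-20))*(-8) = (((30*(-2))/3)*(-20))*(-8) = (((⅓)*(-60))*(-20))*(-8) = -20*(-20)*(-8) = 400*(-8) = -3200)
-7255 + L = -7255 - 3200 = -10455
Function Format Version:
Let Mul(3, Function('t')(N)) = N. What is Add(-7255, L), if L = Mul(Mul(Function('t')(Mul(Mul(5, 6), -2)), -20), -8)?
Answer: -10455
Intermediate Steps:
Function('t')(N) = Mul(Rational(1, 3), N)
L = -3200 (L = Mul(Mul(Mul(Rational(1, 3), Mul(Mul(5, 6), -2)), -20), -8) = Mul(Mul(Mul(Rational(1, 3), Mul(30, -2)), -20), -8) = Mul(Mul(Mul(Rational(1, 3), -60), -20), -8) = Mul(Mul(-20, -20), -8) = Mul(400, -8) = -3200)
Add(-7255, L) = Add(-7255, -3200) = -10455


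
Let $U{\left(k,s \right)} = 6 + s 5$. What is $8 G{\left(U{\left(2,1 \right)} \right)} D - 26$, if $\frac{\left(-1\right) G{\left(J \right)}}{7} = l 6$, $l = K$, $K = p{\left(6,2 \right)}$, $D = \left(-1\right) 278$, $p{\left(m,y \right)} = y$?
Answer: $186790$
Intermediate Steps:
$D = -278$
$K = 2$
$l = 2$
$U{\left(k,s \right)} = 6 + 5 s$
$G{\left(J \right)} = -84$ ($G{\left(J \right)} = - 7 \cdot 2 \cdot 6 = \left(-7\right) 12 = -84$)
$8 G{\left(U{\left(2,1 \right)} \right)} D - 26 = 8 \left(-84\right) \left(-278\right) - 26 = \left(-672\right) \left(-278\right) - 26 = 186816 - 26 = 186790$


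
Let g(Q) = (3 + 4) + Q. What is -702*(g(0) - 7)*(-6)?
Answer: 0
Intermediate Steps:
g(Q) = 7 + Q
-702*(g(0) - 7)*(-6) = -702*((7 + 0) - 7)*(-6) = -702*(7 - 7)*(-6) = -0*(-6) = -702*0 = 0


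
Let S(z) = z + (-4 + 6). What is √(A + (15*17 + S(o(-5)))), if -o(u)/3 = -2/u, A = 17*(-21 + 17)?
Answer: √4695/5 ≈ 13.704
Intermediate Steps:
A = -68 (A = 17*(-4) = -68)
o(u) = 6/u (o(u) = -(-6)/u = 6/u)
S(z) = 2 + z (S(z) = z + 2 = 2 + z)
√(A + (15*17 + S(o(-5)))) = √(-68 + (15*17 + (2 + 6/(-5)))) = √(-68 + (255 + (2 + 6*(-⅕)))) = √(-68 + (255 + (2 - 6/5))) = √(-68 + (255 + ⅘)) = √(-68 + 1279/5) = √(939/5) = √4695/5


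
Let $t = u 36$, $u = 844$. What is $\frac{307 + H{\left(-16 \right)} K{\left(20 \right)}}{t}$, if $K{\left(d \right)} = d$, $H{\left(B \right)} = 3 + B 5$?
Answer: $- \frac{137}{3376} \approx -0.040581$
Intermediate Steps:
$H{\left(B \right)} = 3 + 5 B$
$t = 30384$ ($t = 844 \cdot 36 = 30384$)
$\frac{307 + H{\left(-16 \right)} K{\left(20 \right)}}{t} = \frac{307 + \left(3 + 5 \left(-16\right)\right) 20}{30384} = \left(307 + \left(3 - 80\right) 20\right) \frac{1}{30384} = \left(307 - 1540\right) \frac{1}{30384} = \left(-1233\right) \frac{1}{30384} = - \frac{137}{3376}$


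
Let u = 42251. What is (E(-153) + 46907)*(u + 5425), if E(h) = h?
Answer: 2229043704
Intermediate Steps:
(E(-153) + 46907)*(u + 5425) = (-153 + 46907)*(42251 + 5425) = 46754*47676 = 2229043704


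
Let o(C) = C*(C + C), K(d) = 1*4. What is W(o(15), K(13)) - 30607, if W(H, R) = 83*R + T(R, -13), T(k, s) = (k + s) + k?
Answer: -30280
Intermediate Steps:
K(d) = 4
o(C) = 2*C² (o(C) = C*(2*C) = 2*C²)
T(k, s) = s + 2*k
W(H, R) = -13 + 85*R (W(H, R) = 83*R + (-13 + 2*R) = -13 + 85*R)
W(o(15), K(13)) - 30607 = (-13 + 85*4) - 30607 = (-13 + 340) - 30607 = 327 - 30607 = -30280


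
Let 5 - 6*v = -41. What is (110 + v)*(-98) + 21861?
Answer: 30989/3 ≈ 10330.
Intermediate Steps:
v = 23/3 (v = 5/6 - 1/6*(-41) = 5/6 + 41/6 = 23/3 ≈ 7.6667)
(110 + v)*(-98) + 21861 = (110 + 23/3)*(-98) + 21861 = (353/3)*(-98) + 21861 = -34594/3 + 21861 = 30989/3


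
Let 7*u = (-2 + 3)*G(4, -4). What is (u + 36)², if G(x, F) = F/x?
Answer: 63001/49 ≈ 1285.7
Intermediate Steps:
u = -⅐ (u = ((-2 + 3)*(-4/4))/7 = (1*(-4*¼))/7 = (1*(-1))/7 = (⅐)*(-1) = -⅐ ≈ -0.14286)
(u + 36)² = (-⅐ + 36)² = (251/7)² = 63001/49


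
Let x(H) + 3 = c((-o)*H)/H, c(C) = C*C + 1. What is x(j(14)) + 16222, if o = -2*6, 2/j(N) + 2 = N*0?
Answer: 16074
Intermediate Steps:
j(N) = -1 (j(N) = 2/(-2 + N*0) = 2/(-2 + 0) = 2/(-2) = 2*(-1/2) = -1)
o = -12
c(C) = 1 + C**2 (c(C) = C**2 + 1 = 1 + C**2)
x(H) = -3 + (1 + 144*H**2)/H (x(H) = -3 + (1 + ((-1*(-12))*H)**2)/H = -3 + (1 + (12*H)**2)/H = -3 + (1 + 144*H**2)/H)
x(j(14)) + 16222 = (-3 + 1/(-1) + 144*(-1)) + 16222 = (-3 - 1 - 144) + 16222 = -148 + 16222 = 16074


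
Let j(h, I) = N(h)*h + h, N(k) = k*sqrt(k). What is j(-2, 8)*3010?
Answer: -6020 + 12040*I*sqrt(2) ≈ -6020.0 + 17027.0*I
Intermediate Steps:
N(k) = k**(3/2)
j(h, I) = h + h**(5/2) (j(h, I) = h**(3/2)*h + h = h**(5/2) + h = h + h**(5/2))
j(-2, 8)*3010 = (-2 + (-2)**(5/2))*3010 = (-2 + 4*I*sqrt(2))*3010 = -6020 + 12040*I*sqrt(2)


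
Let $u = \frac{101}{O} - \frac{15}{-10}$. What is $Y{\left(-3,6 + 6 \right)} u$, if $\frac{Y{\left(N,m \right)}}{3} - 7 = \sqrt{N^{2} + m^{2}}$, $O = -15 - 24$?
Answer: $- \frac{595}{26} - \frac{255 \sqrt{17}}{26} \approx -63.323$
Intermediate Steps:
$O = -39$
$Y{\left(N,m \right)} = 21 + 3 \sqrt{N^{2} + m^{2}}$
$u = - \frac{85}{78}$ ($u = \frac{101}{-39} - \frac{15}{-10} = 101 \left(- \frac{1}{39}\right) - - \frac{3}{2} = - \frac{101}{39} + \frac{3}{2} = - \frac{85}{78} \approx -1.0897$)
$Y{\left(-3,6 + 6 \right)} u = \left(21 + 3 \sqrt{\left(-3\right)^{2} + \left(6 + 6\right)^{2}}\right) \left(- \frac{85}{78}\right) = \left(21 + 3 \sqrt{9 + 12^{2}}\right) \left(- \frac{85}{78}\right) = \left(21 + 3 \sqrt{9 + 144}\right) \left(- \frac{85}{78}\right) = \left(21 + 3 \sqrt{153}\right) \left(- \frac{85}{78}\right) = \left(21 + 3 \cdot 3 \sqrt{17}\right) \left(- \frac{85}{78}\right) = \left(21 + 9 \sqrt{17}\right) \left(- \frac{85}{78}\right) = - \frac{595}{26} - \frac{255 \sqrt{17}}{26}$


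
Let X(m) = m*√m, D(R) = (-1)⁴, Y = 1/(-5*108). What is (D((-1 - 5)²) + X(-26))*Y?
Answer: -1/540 + 13*I*√26/270 ≈ -0.0018519 + 0.24551*I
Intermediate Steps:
Y = -1/540 (Y = 1/(-540) = -1/540 ≈ -0.0018519)
D(R) = 1
X(m) = m^(3/2)
(D((-1 - 5)²) + X(-26))*Y = (1 + (-26)^(3/2))*(-1/540) = (1 - 26*I*√26)*(-1/540) = -1/540 + 13*I*√26/270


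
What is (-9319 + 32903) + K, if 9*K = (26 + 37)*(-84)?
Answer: 22996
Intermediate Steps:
K = -588 (K = ((26 + 37)*(-84))/9 = (63*(-84))/9 = (1/9)*(-5292) = -588)
(-9319 + 32903) + K = (-9319 + 32903) - 588 = 23584 - 588 = 22996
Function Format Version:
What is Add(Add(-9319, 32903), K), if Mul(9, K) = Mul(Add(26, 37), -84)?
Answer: 22996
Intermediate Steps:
K = -588 (K = Mul(Rational(1, 9), Mul(Add(26, 37), -84)) = Mul(Rational(1, 9), Mul(63, -84)) = Mul(Rational(1, 9), -5292) = -588)
Add(Add(-9319, 32903), K) = Add(Add(-9319, 32903), -588) = Add(23584, -588) = 22996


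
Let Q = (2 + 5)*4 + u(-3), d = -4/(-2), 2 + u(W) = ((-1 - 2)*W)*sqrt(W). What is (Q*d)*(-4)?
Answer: -208 - 72*I*sqrt(3) ≈ -208.0 - 124.71*I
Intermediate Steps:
u(W) = -2 - 3*W**(3/2) (u(W) = -2 + ((-1 - 2)*W)*sqrt(W) = -2 + (-3*W)*sqrt(W) = -2 - 3*W**(3/2))
d = 2 (d = -4*(-1/2) = 2)
Q = 26 + 9*I*sqrt(3) (Q = (2 + 5)*4 + (-2 - (-9)*I*sqrt(3)) = 7*4 + (-2 - (-9)*I*sqrt(3)) = 28 + (-2 + 9*I*sqrt(3)) = 26 + 9*I*sqrt(3) ≈ 26.0 + 15.588*I)
(Q*d)*(-4) = ((26 + 9*I*sqrt(3))*2)*(-4) = (52 + 18*I*sqrt(3))*(-4) = -208 - 72*I*sqrt(3)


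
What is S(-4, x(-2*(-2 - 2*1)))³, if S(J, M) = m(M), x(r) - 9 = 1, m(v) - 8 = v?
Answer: 5832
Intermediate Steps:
m(v) = 8 + v
x(r) = 10 (x(r) = 9 + 1 = 10)
S(J, M) = 8 + M
S(-4, x(-2*(-2 - 2*1)))³ = (8 + 10)³ = 18³ = 5832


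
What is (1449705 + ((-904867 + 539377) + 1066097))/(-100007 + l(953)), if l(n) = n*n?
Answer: 1075156/404101 ≈ 2.6606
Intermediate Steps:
l(n) = n**2
(1449705 + ((-904867 + 539377) + 1066097))/(-100007 + l(953)) = (1449705 + ((-904867 + 539377) + 1066097))/(-100007 + 953**2) = (1449705 + (-365490 + 1066097))/(-100007 + 908209) = (1449705 + 700607)/808202 = 2150312*(1/808202) = 1075156/404101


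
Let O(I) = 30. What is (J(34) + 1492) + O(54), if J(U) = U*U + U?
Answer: 2712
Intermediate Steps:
J(U) = U + U² (J(U) = U² + U = U + U²)
(J(34) + 1492) + O(54) = (34*(1 + 34) + 1492) + 30 = (34*35 + 1492) + 30 = (1190 + 1492) + 30 = 2682 + 30 = 2712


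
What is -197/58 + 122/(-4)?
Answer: -983/29 ≈ -33.897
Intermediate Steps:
-197/58 + 122/(-4) = -197*1/58 + 122*(-¼) = -197/58 - 61/2 = -983/29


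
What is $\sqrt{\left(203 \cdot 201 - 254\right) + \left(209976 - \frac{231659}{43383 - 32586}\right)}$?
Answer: $\frac{\sqrt{29202503012502}}{10797} \approx 500.5$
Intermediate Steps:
$\sqrt{\left(203 \cdot 201 - 254\right) + \left(209976 - \frac{231659}{43383 - 32586}\right)} = \sqrt{\left(40803 - 254\right) + \left(209976 - \frac{231659}{43383 - 32586}\right)} = \sqrt{40549 + \left(209976 - \frac{231659}{10797}\right)} = \sqrt{40549 + \frac{2266879213}{10797}} = \sqrt{\frac{2704686766}{10797}} = \frac{\sqrt{29202503012502}}{10797}$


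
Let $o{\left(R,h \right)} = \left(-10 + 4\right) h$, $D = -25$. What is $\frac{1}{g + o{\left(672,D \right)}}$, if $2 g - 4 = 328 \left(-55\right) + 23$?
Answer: $- \frac{2}{17713} \approx -0.00011291$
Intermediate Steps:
$o{\left(R,h \right)} = - 6 h$
$g = - \frac{18013}{2}$ ($g = 2 + \frac{328 \left(-55\right) + 23}{2} = 2 + \frac{-18040 + 23}{2} = 2 + \frac{1}{2} \left(-18017\right) = 2 - \frac{18017}{2} = - \frac{18013}{2} \approx -9006.5$)
$\frac{1}{g + o{\left(672,D \right)}} = \frac{1}{- \frac{18013}{2} - -150} = \frac{1}{- \frac{18013}{2} + 150} = \frac{1}{- \frac{17713}{2}} = - \frac{2}{17713}$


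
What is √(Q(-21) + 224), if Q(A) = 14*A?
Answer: I*√70 ≈ 8.3666*I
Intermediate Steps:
√(Q(-21) + 224) = √(14*(-21) + 224) = √(-294 + 224) = √(-70) = I*√70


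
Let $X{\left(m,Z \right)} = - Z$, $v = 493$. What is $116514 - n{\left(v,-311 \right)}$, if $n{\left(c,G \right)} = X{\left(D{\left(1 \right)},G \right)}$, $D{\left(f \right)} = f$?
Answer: $116203$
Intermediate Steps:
$n{\left(c,G \right)} = - G$
$116514 - n{\left(v,-311 \right)} = 116514 - \left(-1\right) \left(-311\right) = 116514 - 311 = 116203$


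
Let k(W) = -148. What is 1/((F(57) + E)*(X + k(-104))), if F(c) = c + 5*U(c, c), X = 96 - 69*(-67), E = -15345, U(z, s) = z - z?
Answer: -1/69881448 ≈ -1.4310e-8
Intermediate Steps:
U(z, s) = 0
X = 4719 (X = 96 + 4623 = 4719)
F(c) = c (F(c) = c + 5*0 = c + 0 = c)
1/((F(57) + E)*(X + k(-104))) = 1/((57 - 15345)*(4719 - 148)) = 1/(-15288*4571) = 1/(-69881448) = -1/69881448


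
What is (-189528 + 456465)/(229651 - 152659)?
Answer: 88979/25664 ≈ 3.4671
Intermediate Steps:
(-189528 + 456465)/(229651 - 152659) = 266937/76992 = 266937*(1/76992) = 88979/25664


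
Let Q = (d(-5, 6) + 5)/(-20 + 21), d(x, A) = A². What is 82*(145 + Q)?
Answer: 15252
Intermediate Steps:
Q = 41 (Q = (6² + 5)/(-20 + 21) = (36 + 5)/1 = 41*1 = 41)
82*(145 + Q) = 82*(145 + 41) = 82*186 = 15252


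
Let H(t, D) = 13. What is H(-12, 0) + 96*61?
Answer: 5869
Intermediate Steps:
H(-12, 0) + 96*61 = 13 + 96*61 = 13 + 5856 = 5869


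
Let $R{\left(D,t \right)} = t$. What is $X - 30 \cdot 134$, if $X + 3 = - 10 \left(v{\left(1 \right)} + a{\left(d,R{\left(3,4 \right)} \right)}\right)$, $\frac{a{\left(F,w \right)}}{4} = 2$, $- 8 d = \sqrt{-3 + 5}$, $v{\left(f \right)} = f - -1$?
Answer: $-4123$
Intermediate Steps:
$v{\left(f \right)} = 1 + f$ ($v{\left(f \right)} = f + 1 = 1 + f$)
$d = - \frac{\sqrt{2}}{8}$ ($d = - \frac{\sqrt{-3 + 5}}{8} = - \frac{\sqrt{2}}{8} \approx -0.17678$)
$a{\left(F,w \right)} = 8$ ($a{\left(F,w \right)} = 4 \cdot 2 = 8$)
$X = -103$ ($X = -3 - 10 \left(\left(1 + 1\right) + 8\right) = -3 - 10 \left(2 + 8\right) = -3 - 100 = -103$)
$X - 30 \cdot 134 = -103 - 30 \cdot 134 = -103 - 4020 = -4123$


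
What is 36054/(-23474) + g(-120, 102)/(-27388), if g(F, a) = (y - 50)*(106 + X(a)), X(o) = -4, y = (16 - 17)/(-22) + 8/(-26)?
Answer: -5636160813/4178888428 ≈ -1.3487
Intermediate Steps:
y = -75/286 (y = -1*(-1/22) + 8*(-1/26) = 1/22 - 4/13 = -75/286 ≈ -0.26224)
g(F, a) = -733125/143 (g(F, a) = (-75/286 - 50)*(106 - 4) = -14375/286*102 = -733125/143)
36054/(-23474) + g(-120, 102)/(-27388) = 36054/(-23474) - 733125/143/(-27388) = 36054*(-1/23474) - 733125/143*(-1/27388) = -18027/11737 + 733125/3916484 = -5636160813/4178888428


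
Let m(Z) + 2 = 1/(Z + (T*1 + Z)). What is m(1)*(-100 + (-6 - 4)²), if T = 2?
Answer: 0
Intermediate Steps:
m(Z) = -2 + 1/(2 + 2*Z) (m(Z) = -2 + 1/(Z + (2*1 + Z)) = -2 + 1/(Z + (2 + Z)) = -2 + 1/(2 + 2*Z))
m(1)*(-100 + (-6 - 4)²) = ((-3 - 4*1)/(2*(1 + 1)))*(-100 + (-6 - 4)²) = ((½)*(-3 - 4)/2)*(-100 + (-10)²) = ((½)*(½)*(-7))*(-100 + 100) = -7/4*0 = 0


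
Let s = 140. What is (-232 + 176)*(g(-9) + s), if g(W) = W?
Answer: -7336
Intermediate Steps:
(-232 + 176)*(g(-9) + s) = (-232 + 176)*(-9 + 140) = -56*131 = -7336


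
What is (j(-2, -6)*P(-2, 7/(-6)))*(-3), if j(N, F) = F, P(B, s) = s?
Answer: -21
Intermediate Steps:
(j(-2, -6)*P(-2, 7/(-6)))*(-3) = -42/(-6)*(-3) = -42*(-1)/6*(-3) = -6*(-7/6)*(-3) = 7*(-3) = -21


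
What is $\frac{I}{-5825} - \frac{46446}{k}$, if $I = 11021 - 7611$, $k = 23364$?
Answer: $- \frac{11673973}{4536510} \approx -2.5733$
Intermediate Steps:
$I = 3410$
$\frac{I}{-5825} - \frac{46446}{k} = \frac{3410}{-5825} - \frac{46446}{23364} = 3410 \left(- \frac{1}{5825}\right) - \frac{7741}{3894} = - \frac{682}{1165} - \frac{7741}{3894} = - \frac{11673973}{4536510}$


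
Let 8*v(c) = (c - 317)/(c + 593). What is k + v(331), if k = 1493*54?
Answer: 42568417/528 ≈ 80622.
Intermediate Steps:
k = 80622
v(c) = (-317 + c)/(8*(593 + c)) (v(c) = ((c - 317)/(c + 593))/8 = ((-317 + c)/(593 + c))/8 = (-317 + c)/(8*(593 + c)))
k + v(331) = 80622 + (-317 + 331)/(8*(593 + 331)) = 80622 + (⅛)*14/924 = 80622 + (⅛)*(1/924)*14 = 80622 + 1/528 = 42568417/528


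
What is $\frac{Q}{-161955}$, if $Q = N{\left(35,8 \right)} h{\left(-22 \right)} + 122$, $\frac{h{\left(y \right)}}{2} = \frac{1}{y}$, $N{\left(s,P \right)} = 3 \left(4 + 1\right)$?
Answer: $- \frac{1327}{1781505} \approx -0.00074488$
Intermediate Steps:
$N{\left(s,P \right)} = 15$ ($N{\left(s,P \right)} = 3 \cdot 5 = 15$)
$h{\left(y \right)} = \frac{2}{y}$
$Q = \frac{1327}{11}$ ($Q = 15 \frac{2}{-22} + 122 = 15 \cdot 2 \left(- \frac{1}{22}\right) + 122 = 15 \left(- \frac{1}{11}\right) + 122 = - \frac{15}{11} + 122 = \frac{1327}{11} \approx 120.64$)
$\frac{Q}{-161955} = \frac{1327}{11 \left(-161955\right)} = \frac{1327}{11} \left(- \frac{1}{161955}\right) = - \frac{1327}{1781505}$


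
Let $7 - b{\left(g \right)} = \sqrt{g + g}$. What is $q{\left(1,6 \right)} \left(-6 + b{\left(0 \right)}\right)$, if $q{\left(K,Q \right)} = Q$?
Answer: $6$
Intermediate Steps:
$b{\left(g \right)} = 7 - \sqrt{2} \sqrt{g}$ ($b{\left(g \right)} = 7 - \sqrt{g + g} = 7 - \sqrt{2 g} = 7 - \sqrt{2} \sqrt{g}$)
$q{\left(1,6 \right)} \left(-6 + b{\left(0 \right)}\right) = 6 \left(-6 + \left(7 - \sqrt{2} \sqrt{0}\right)\right) = 6 \left(-6 + \left(7 - \sqrt{2} \cdot 0\right)\right) = 6 \left(-6 + \left(7 + 0\right)\right) = 6 \left(-6 + 7\right) = 6 \cdot 1 = 6$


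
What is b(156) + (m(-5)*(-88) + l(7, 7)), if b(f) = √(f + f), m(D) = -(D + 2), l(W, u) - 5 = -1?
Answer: -260 + 2*√78 ≈ -242.34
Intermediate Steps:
l(W, u) = 4 (l(W, u) = 5 - 1 = 4)
m(D) = -2 - D (m(D) = -(2 + D) = -2 - D)
b(f) = √2*√f (b(f) = √(2*f) = √2*√f)
b(156) + (m(-5)*(-88) + l(7, 7)) = √2*√156 + ((-2 - 1*(-5))*(-88) + 4) = √2*(2*√39) + ((-2 + 5)*(-88) + 4) = 2*√78 + (3*(-88) + 4) = 2*√78 + (-264 + 4) = 2*√78 - 260 = -260 + 2*√78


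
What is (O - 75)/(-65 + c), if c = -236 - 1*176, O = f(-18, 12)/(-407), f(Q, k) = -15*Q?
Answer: 10265/64713 ≈ 0.15862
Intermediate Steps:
O = -270/407 (O = -15*(-18)/(-407) = 270*(-1/407) = -270/407 ≈ -0.66339)
c = -412 (c = -236 - 176 = -412)
(O - 75)/(-65 + c) = (-270/407 - 75)/(-65 - 412) = -30795/407/(-477) = -30795/407*(-1/477) = 10265/64713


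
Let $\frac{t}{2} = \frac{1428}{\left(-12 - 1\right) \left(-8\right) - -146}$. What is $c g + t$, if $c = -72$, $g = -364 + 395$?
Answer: $- \frac{277572}{125} \approx -2220.6$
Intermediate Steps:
$g = 31$
$t = \frac{1428}{125}$ ($t = 2 \frac{1428}{\left(-12 - 1\right) \left(-8\right) - -146} = 2 \frac{1428}{\left(-13\right) \left(-8\right) + 146} = 2 \frac{1428}{104 + 146} = 2 \cdot \frac{1428}{250} = 2 \cdot 1428 \cdot \frac{1}{250} = 2 \cdot \frac{714}{125} = \frac{1428}{125} \approx 11.424$)
$c g + t = \left(-72\right) 31 + \frac{1428}{125} = -2232 + \frac{1428}{125} = - \frac{277572}{125}$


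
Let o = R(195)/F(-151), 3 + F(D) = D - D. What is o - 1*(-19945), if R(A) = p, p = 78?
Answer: 19919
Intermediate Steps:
R(A) = 78
F(D) = -3 (F(D) = -3 + (D - D) = -3 + 0 = -3)
o = -26 (o = 78/(-3) = 78*(-1/3) = -26)
o - 1*(-19945) = -26 - 1*(-19945) = -26 + 19945 = 19919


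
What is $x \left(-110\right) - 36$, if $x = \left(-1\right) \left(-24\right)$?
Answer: $-2676$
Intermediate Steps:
$x = 24$
$x \left(-110\right) - 36 = 24 \left(-110\right) - 36 = -2640 - 36 = -2676$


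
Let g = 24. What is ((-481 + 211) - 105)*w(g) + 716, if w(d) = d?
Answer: -8284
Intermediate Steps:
((-481 + 211) - 105)*w(g) + 716 = ((-481 + 211) - 105)*24 + 716 = (-270 - 105)*24 + 716 = -375*24 + 716 = -9000 + 716 = -8284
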